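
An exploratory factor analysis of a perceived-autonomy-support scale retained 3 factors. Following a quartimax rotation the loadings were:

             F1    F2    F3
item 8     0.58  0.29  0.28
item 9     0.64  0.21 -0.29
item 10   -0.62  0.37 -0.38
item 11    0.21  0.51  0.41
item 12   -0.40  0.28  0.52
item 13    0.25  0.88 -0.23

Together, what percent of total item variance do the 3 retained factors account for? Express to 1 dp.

59.6%

Communalities: 0.4989, 0.5378, 0.6657, 0.4723, 0.5088, 0.8898; Σh² = 3.5733.
Total variance with 6 standardized items is 6, so the solution explains 3.5733/6 = 0.5955 = 59.55%.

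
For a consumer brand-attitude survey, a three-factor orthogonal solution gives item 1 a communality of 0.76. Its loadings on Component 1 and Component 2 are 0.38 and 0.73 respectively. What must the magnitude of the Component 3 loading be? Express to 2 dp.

Under orthogonal rotation h² = Σλ², so λ_Component 3² = h² − (0.6773) = 0.76 − 0.6773 = 0.0827.
|λ| = √0.0827 = 0.2876.

0.29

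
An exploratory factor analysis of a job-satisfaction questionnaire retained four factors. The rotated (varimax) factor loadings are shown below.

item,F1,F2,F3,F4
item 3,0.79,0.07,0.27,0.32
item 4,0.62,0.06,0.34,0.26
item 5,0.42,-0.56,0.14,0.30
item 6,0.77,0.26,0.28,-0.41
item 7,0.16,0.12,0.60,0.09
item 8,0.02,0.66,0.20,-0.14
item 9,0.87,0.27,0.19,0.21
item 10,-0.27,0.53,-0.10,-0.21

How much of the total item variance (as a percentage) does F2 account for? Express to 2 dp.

14.92%

SS loadings for F2 = 0.07² + 0.06² + (-0.56)² + 0.26² + 0.12² + 0.66² + 0.27² + 0.53² = 1.1935
With 8 standardized items, total variance = 8. Proportion = 1.1935/8 = 0.1492 → 14.92%.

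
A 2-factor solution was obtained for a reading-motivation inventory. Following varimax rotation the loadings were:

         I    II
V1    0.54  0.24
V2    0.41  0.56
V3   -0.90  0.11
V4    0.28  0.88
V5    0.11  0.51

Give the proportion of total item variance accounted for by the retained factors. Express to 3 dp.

Communalities: 0.3492, 0.4817, 0.8221, 0.8528, 0.2722; Σh² = 2.7780.
Total variance with 5 standardized items is 5, so the solution explains 2.7780/5 = 0.5556.

0.556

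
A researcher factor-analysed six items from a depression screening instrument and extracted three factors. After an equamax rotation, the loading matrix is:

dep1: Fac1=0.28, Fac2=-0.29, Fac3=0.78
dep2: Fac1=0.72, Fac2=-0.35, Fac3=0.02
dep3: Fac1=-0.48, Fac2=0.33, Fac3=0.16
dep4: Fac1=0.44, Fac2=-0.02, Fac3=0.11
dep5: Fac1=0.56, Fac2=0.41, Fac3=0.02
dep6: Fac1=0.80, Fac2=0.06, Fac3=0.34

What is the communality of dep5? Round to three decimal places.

h² = 0.56² + 0.41² + 0.02² = 0.3136 + 0.1681 + 0.0004 = 0.4821

0.482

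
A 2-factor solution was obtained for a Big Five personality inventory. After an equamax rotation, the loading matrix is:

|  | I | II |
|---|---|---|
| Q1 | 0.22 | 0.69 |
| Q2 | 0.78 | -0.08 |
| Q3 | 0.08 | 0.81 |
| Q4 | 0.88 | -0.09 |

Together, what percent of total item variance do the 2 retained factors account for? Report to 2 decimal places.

64.61%

SS loadings by factor: 1.4376, 1.1467; total = 2.5843.
Total variance with 4 standardized items is 4, so the solution explains 2.5843/4 = 0.6461 = 64.61%.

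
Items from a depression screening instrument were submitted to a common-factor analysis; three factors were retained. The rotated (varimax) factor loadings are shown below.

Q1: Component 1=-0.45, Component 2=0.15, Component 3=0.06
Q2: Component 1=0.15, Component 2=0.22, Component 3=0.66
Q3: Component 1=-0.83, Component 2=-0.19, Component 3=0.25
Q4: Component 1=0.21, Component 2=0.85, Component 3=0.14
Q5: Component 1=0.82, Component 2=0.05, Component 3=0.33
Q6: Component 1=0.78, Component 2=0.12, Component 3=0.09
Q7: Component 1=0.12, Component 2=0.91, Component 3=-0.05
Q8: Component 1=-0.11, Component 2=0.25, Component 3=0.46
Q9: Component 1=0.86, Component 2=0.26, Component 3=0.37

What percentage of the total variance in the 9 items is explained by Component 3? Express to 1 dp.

SS loadings for Component 3 = 0.06² + 0.66² + 0.25² + 0.14² + 0.33² + 0.09² + (-0.05)² + 0.46² + 0.37² = 0.9893
With 9 standardized items, total variance = 9. Proportion = 0.9893/9 = 0.1099 → 10.99%.

11.0%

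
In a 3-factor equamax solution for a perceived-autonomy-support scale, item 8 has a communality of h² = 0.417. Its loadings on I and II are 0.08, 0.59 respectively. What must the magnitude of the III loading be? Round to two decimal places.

Under orthogonal rotation h² = Σλ², so λ_III² = h² − (0.3545) = 0.417 − 0.3545 = 0.0625.
|λ| = √0.0625 = 0.2500.

0.25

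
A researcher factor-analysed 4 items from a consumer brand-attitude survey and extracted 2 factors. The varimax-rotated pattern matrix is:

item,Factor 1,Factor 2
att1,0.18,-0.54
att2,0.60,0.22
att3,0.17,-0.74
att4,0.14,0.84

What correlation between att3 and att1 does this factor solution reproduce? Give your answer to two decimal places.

0.43

r̂ = Σ λ_i·λ_j across factors = (0.17)(0.18) + (-0.74)(-0.54)
  = +0.0306 +0.3996 = 0.4302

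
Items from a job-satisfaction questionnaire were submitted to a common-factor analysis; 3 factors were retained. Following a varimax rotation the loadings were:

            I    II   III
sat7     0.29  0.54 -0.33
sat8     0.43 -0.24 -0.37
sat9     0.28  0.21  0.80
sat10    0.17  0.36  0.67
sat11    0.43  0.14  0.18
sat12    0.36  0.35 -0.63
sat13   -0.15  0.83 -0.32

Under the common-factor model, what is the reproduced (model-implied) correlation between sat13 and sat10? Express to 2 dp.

0.06

r̂ = Σ λ_i·λ_j across factors = (-0.15)(0.17) + (0.83)(0.36) + (-0.32)(0.67)
  = -0.0255 +0.2988 -0.2144 = 0.0589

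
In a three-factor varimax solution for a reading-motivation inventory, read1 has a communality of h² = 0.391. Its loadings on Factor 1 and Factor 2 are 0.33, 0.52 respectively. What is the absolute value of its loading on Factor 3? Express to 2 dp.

0.11

Under orthogonal rotation h² = Σλ², so λ_Factor 3² = h² − (0.3793) = 0.391 − 0.3793 = 0.0117.
|λ| = √0.0117 = 0.1082.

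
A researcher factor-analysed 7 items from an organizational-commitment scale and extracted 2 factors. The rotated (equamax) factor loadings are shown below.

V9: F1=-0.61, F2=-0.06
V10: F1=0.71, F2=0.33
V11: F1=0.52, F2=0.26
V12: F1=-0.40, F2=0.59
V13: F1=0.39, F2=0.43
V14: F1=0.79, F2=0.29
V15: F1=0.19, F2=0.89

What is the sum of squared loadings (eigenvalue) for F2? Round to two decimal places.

SS loadings for F2 = (-0.06)² + 0.33² + 0.26² + 0.59² + 0.43² + 0.29² + 0.89² = 0.0036 + 0.1089 + 0.0676 + 0.3481 + 0.1849 + 0.0841 + 0.7921 = 1.5893

1.59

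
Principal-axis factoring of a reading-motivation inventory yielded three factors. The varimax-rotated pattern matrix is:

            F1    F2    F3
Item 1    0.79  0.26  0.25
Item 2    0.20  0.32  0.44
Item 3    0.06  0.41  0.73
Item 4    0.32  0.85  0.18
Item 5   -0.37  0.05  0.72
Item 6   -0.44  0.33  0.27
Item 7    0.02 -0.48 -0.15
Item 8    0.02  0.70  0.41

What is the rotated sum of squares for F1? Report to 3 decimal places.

SS loadings for F1 = 0.79² + 0.20² + 0.06² + 0.32² + (-0.37)² + (-0.44)² + 0.02² + 0.02² = 0.6241 + 0.0400 + 0.0036 + 0.1024 + 0.1369 + 0.1936 + 0.0004 + 0.0004 = 1.1014

1.101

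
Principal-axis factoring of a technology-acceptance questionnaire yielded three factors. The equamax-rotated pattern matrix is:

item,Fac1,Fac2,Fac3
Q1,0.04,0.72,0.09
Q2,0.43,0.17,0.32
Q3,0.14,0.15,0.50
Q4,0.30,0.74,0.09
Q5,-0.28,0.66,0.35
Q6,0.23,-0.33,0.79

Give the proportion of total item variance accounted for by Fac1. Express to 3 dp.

0.071

SS loadings for Fac1 = 0.04² + 0.43² + 0.14² + 0.30² + (-0.28)² + 0.23² = 0.4274
Proportion of variance = 0.4274 / 6 = 0.0712.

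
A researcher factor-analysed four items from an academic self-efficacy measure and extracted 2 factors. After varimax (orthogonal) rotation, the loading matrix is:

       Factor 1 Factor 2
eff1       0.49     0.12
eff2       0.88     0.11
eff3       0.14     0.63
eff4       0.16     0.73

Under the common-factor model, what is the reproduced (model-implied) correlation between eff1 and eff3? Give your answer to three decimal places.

0.144

r̂ = Σ λ_i·λ_j across factors = (0.49)(0.14) + (0.12)(0.63)
  = +0.0686 +0.0756 = 0.1442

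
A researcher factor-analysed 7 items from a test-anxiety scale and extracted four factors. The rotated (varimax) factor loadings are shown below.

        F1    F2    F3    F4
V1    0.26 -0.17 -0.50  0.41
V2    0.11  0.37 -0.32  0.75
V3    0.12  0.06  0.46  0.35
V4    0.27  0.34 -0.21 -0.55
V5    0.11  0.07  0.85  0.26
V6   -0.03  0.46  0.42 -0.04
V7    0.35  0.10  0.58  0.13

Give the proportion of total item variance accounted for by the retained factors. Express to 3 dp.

Communalities: 0.5146, 0.8139, 0.3521, 0.5351, 0.8071, 0.3905, 0.4858; Σh² = 3.8991.
Total variance with 7 standardized items is 7, so the solution explains 3.8991/7 = 0.5570.

0.557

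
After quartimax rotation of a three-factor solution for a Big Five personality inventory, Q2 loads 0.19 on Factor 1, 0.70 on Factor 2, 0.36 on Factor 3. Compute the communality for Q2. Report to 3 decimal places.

h² = 0.19² + 0.70² + 0.36² = 0.0361 + 0.4900 + 0.1296 = 0.6557

0.656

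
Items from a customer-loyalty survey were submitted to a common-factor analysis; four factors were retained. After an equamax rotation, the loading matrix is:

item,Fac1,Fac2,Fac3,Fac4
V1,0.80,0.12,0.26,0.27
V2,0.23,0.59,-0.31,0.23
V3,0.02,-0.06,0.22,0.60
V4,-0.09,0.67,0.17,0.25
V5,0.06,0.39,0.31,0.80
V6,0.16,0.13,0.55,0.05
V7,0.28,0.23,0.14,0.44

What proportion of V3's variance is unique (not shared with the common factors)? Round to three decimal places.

h² = 0.02² + (-0.06)² + 0.22² + 0.60² = 0.0004 + 0.0036 + 0.0484 + 0.3600 = 0.4124
Uniqueness u² = 1 − h² = 1 − 0.4124 = 0.5876

0.588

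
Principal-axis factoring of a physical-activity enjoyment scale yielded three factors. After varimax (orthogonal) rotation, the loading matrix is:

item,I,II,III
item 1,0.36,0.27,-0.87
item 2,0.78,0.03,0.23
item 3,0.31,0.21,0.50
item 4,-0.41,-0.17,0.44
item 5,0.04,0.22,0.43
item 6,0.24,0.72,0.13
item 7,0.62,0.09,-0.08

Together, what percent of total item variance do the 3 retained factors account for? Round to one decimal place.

SS loadings by factor: 1.4458, 0.7217, 1.4616; total = 3.6291.
Total variance with 7 standardized items is 7, so the solution explains 3.6291/7 = 0.5184 = 51.84%.

51.8%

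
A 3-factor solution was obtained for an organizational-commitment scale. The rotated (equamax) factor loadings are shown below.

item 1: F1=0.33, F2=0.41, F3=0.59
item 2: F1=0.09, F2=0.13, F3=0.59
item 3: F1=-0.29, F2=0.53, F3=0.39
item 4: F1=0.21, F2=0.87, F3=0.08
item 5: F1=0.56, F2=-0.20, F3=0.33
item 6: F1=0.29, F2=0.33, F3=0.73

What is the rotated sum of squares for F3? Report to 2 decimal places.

SS loadings for F3 = 0.59² + 0.59² + 0.39² + 0.08² + 0.33² + 0.73² = 0.3481 + 0.3481 + 0.1521 + 0.0064 + 0.1089 + 0.5329 = 1.4965

1.50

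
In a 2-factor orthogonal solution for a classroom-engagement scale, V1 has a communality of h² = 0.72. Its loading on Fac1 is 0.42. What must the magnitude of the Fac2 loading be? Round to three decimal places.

0.737

Under orthogonal rotation h² = Σλ², so λ_Fac2² = h² − (0.1764) = 0.72 − 0.1764 = 0.5436.
|λ| = √0.5436 = 0.7373.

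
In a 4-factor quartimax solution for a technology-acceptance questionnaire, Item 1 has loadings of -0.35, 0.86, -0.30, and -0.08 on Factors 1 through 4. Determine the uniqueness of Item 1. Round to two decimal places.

h² = (-0.35)² + 0.86² + (-0.30)² + (-0.08)² = 0.1225 + 0.7396 + 0.0900 + 0.0064 = 0.9585
Uniqueness u² = 1 − h² = 1 − 0.9585 = 0.0415

0.04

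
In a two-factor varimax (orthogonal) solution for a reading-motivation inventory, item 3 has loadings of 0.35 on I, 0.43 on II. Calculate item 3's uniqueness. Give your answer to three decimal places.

h² = 0.35² + 0.43² = 0.1225 + 0.1849 = 0.3074
Uniqueness u² = 1 − h² = 1 − 0.3074 = 0.6926

0.693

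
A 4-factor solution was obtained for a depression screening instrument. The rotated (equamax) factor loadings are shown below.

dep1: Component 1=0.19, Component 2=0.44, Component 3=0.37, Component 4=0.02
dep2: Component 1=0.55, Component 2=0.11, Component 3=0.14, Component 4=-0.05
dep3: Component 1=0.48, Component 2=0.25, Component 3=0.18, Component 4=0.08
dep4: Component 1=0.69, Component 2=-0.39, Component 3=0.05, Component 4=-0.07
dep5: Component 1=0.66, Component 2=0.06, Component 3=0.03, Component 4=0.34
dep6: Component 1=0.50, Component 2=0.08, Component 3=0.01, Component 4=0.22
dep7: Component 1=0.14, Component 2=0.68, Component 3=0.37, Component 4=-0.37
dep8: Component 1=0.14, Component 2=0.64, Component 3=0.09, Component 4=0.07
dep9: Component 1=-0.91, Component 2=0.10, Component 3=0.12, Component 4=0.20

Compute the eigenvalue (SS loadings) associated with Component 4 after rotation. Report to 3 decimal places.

0.360

SS loadings for Component 4 = 0.02² + (-0.05)² + 0.08² + (-0.07)² + 0.34² + 0.22² + (-0.37)² + 0.07² + 0.20² = 0.0004 + 0.0025 + 0.0064 + 0.0049 + 0.1156 + 0.0484 + 0.1369 + 0.0049 + 0.0400 = 0.3600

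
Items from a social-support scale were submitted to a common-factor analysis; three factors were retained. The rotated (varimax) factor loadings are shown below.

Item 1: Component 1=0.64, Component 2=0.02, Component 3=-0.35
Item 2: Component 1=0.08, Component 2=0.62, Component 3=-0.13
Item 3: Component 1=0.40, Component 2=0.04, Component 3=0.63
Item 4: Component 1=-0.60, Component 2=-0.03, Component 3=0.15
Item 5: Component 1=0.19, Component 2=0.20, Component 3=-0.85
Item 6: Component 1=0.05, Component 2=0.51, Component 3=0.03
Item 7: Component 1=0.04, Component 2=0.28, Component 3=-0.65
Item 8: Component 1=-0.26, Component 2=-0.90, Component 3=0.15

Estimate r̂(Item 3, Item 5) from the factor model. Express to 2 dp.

-0.45

r̂ = Σ λ_i·λ_j across factors = (0.40)(0.19) + (0.04)(0.20) + (0.63)(-0.85)
  = +0.0760 +0.0080 -0.5355 = -0.4515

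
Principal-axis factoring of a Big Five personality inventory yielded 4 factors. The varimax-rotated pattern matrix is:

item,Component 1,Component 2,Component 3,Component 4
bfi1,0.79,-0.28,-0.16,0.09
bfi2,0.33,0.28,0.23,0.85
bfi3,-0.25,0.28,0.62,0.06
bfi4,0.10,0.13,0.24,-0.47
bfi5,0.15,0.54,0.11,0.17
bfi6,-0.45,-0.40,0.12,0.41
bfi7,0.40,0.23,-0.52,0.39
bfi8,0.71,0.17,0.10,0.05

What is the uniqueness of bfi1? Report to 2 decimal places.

0.26

h² = 0.79² + (-0.28)² + (-0.16)² + 0.09² = 0.6241 + 0.0784 + 0.0256 + 0.0081 = 0.7362
Uniqueness u² = 1 − h² = 1 − 0.7362 = 0.2638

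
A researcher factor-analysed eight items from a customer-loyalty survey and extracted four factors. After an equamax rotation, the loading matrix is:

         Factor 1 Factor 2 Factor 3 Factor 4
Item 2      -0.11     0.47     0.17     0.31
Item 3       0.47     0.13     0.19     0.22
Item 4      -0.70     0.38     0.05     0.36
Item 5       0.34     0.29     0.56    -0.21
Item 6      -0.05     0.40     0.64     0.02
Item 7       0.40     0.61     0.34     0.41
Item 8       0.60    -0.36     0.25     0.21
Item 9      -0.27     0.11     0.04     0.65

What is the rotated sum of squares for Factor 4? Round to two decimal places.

0.95

SS loadings for Factor 4 = 0.31² + 0.22² + 0.36² + (-0.21)² + 0.02² + 0.41² + 0.21² + 0.65² = 0.0961 + 0.0484 + 0.1296 + 0.0441 + 0.0004 + 0.1681 + 0.0441 + 0.4225 = 0.9533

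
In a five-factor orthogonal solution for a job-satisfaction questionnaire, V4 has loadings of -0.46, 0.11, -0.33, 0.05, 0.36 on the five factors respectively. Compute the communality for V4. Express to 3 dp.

0.465

h² = (-0.46)² + 0.11² + (-0.33)² + 0.05² + 0.36² = 0.2116 + 0.0121 + 0.1089 + 0.0025 + 0.1296 = 0.4647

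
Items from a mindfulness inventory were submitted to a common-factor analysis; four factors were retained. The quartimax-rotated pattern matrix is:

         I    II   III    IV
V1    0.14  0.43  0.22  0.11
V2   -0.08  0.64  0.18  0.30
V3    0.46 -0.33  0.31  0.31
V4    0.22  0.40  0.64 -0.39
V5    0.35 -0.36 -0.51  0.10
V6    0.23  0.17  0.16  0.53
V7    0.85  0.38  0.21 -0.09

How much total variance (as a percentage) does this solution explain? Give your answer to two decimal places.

Communalities: 0.2650, 0.5384, 0.5127, 0.7701, 0.5222, 0.3883, 0.9191; Σh² = 3.9158.
Total variance with 7 standardized items is 7, so the solution explains 3.9158/7 = 0.5594 = 55.94%.

55.94%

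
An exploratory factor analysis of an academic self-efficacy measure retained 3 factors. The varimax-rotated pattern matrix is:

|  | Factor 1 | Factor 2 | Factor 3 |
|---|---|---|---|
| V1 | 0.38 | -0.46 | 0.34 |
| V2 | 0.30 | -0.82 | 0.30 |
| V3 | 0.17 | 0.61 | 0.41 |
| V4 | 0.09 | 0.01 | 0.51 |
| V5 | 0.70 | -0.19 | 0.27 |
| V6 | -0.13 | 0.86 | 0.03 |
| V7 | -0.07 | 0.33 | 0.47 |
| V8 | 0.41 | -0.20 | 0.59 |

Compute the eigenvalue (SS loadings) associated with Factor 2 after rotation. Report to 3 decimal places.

SS loadings for Factor 2 = (-0.46)² + (-0.82)² + 0.61² + 0.01² + (-0.19)² + 0.86² + 0.33² + (-0.20)² = 0.2116 + 0.6724 + 0.3721 + 0.0001 + 0.0361 + 0.7396 + 0.1089 + 0.0400 = 2.1808

2.181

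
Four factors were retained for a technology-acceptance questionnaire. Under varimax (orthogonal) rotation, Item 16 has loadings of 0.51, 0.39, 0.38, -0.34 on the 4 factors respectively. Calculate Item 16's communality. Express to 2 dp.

0.67

h² = 0.51² + 0.39² + 0.38² + (-0.34)² = 0.2601 + 0.1521 + 0.1444 + 0.1156 = 0.6722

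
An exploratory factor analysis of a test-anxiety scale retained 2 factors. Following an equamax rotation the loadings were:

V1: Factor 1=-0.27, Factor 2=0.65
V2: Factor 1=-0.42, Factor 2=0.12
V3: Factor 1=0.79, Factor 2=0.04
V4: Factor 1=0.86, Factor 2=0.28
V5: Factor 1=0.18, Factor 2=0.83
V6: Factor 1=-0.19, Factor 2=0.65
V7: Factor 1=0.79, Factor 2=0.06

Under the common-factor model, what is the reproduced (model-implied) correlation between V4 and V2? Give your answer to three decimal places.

-0.328

r̂ = Σ λ_i·λ_j across factors = (0.86)(-0.42) + (0.28)(0.12)
  = -0.3612 +0.0336 = -0.3276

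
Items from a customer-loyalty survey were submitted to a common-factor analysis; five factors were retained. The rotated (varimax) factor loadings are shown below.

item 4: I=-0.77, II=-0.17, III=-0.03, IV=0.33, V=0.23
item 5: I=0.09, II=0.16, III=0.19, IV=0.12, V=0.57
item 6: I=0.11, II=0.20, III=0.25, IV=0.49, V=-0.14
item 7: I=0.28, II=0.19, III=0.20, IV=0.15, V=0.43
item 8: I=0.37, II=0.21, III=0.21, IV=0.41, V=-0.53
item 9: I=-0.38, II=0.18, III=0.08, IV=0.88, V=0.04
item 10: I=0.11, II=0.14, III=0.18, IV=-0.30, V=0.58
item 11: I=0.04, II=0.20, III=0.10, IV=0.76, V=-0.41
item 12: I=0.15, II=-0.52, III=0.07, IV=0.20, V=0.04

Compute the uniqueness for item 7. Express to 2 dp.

h² = 0.28² + 0.19² + 0.20² + 0.15² + 0.43² = 0.0784 + 0.0361 + 0.0400 + 0.0225 + 0.1849 = 0.3619
Uniqueness u² = 1 − h² = 1 − 0.3619 = 0.6381

0.64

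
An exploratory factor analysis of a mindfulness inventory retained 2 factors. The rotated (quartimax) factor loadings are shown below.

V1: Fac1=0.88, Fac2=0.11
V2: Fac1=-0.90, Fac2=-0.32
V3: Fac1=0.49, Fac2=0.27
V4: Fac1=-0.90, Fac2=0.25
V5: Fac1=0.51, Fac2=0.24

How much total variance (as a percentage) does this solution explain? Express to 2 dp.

64.04%

Communalities: 0.7865, 0.9124, 0.3130, 0.8725, 0.3177; Σh² = 3.2021.
Total variance with 5 standardized items is 5, so the solution explains 3.2021/5 = 0.6404 = 64.04%.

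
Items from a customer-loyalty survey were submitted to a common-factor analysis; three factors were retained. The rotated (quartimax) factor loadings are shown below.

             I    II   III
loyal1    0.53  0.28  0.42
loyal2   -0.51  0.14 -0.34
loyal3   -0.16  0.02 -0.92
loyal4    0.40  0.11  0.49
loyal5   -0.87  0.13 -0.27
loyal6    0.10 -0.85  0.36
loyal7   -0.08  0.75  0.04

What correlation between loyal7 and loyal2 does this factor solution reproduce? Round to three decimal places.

0.132

r̂ = Σ λ_i·λ_j across factors = (-0.08)(-0.51) + (0.75)(0.14) + (0.04)(-0.34)
  = +0.0408 +0.1050 -0.0136 = 0.1322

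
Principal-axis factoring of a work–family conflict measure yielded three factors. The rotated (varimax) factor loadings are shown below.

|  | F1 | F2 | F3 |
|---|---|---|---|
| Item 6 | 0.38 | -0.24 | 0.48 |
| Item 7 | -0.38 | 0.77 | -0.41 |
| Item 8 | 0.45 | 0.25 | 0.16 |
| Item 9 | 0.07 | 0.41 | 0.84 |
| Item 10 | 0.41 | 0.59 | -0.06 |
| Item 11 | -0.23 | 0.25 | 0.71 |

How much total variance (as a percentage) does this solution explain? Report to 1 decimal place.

60.8%

SS loadings by factor: 0.7172, 1.2917, 1.6374; total = 3.6463.
Total variance with 6 standardized items is 6, so the solution explains 3.6463/6 = 0.6077 = 60.77%.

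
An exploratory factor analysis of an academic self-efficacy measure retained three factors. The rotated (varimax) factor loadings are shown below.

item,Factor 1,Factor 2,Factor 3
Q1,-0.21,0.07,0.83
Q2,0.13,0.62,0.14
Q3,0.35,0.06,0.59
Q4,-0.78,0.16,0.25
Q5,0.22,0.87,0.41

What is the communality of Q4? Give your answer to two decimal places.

h² = (-0.78)² + 0.16² + 0.25² = 0.6084 + 0.0256 + 0.0625 = 0.6965

0.70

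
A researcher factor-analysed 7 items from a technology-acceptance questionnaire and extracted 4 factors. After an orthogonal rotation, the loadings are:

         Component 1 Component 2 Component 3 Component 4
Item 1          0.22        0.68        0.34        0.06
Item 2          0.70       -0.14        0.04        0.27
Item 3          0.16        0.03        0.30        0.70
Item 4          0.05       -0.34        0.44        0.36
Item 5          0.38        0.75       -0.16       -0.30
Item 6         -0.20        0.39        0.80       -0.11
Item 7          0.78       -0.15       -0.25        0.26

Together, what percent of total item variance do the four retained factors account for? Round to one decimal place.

67.0%

Communalities: 0.6300, 0.5841, 0.6065, 0.4413, 0.8225, 0.8442, 0.7610; Σh² = 4.6896.
Total variance with 7 standardized items is 7, so the solution explains 4.6896/7 = 0.6699 = 66.99%.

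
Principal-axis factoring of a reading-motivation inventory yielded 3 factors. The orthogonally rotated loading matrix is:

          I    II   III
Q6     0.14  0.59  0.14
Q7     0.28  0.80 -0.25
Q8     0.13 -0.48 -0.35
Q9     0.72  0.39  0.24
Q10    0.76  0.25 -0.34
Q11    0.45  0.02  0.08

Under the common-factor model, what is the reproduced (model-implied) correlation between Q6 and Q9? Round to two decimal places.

r̂ = Σ λ_i·λ_j across factors = (0.14)(0.72) + (0.59)(0.39) + (0.14)(0.24)
  = +0.1008 +0.2301 +0.0336 = 0.3645

0.36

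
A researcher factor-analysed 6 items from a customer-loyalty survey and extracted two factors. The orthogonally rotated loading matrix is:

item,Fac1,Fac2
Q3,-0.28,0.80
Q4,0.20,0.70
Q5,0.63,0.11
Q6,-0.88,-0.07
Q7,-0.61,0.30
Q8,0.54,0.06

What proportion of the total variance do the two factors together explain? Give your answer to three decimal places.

0.532

SS loadings by factor: 1.9534, 1.2406; total = 3.1940.
Total variance with 6 standardized items is 6, so the solution explains 3.1940/6 = 0.5323.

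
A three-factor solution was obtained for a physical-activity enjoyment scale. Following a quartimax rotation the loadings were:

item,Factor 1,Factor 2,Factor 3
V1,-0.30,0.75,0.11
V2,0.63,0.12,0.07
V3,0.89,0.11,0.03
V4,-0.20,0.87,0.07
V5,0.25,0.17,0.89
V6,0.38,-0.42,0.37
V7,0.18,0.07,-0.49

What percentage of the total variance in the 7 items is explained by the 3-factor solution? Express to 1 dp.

61.5%

Communalities: 0.6646, 0.4162, 0.8051, 0.8018, 0.8835, 0.4577, 0.2774; Σh² = 4.3063.
Total variance with 7 standardized items is 7, so the solution explains 4.3063/7 = 0.6152 = 61.52%.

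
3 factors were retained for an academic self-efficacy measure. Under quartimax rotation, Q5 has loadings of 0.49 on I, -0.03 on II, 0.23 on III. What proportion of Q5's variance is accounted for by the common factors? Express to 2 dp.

0.29

h² = 0.49² + (-0.03)² + 0.23² = 0.2401 + 0.0009 + 0.0529 = 0.2939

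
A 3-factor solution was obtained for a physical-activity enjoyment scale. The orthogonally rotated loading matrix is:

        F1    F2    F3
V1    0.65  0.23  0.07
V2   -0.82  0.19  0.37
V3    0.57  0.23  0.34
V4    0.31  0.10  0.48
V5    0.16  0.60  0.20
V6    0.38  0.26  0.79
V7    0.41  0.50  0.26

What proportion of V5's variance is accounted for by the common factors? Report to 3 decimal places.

h² = 0.16² + 0.60² + 0.20² = 0.0256 + 0.3600 + 0.0400 = 0.4256

0.426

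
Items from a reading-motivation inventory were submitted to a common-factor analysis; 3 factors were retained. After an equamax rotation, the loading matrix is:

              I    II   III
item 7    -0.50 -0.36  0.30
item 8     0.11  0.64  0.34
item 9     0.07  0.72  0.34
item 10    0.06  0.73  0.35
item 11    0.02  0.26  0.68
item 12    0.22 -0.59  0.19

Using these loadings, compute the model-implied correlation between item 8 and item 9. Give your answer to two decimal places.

0.58

r̂ = Σ λ_i·λ_j across factors = (0.11)(0.07) + (0.64)(0.72) + (0.34)(0.34)
  = +0.0077 +0.4608 +0.1156 = 0.5841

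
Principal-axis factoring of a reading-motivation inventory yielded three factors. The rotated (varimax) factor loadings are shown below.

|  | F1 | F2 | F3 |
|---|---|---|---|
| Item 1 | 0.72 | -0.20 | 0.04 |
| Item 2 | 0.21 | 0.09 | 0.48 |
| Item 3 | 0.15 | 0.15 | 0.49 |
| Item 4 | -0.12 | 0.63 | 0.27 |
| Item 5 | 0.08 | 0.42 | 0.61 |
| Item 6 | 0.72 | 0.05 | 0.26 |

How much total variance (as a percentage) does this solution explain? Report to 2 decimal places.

Communalities: 0.5600, 0.2826, 0.2851, 0.4842, 0.5549, 0.5885; Σh² = 2.7553.
Total variance with 6 standardized items is 6, so the solution explains 2.7553/6 = 0.4592 = 45.92%.

45.92%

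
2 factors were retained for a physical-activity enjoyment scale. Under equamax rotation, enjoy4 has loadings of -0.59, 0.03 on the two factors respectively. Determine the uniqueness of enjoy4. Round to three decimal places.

h² = (-0.59)² + 0.03² = 0.3481 + 0.0009 = 0.3490
Uniqueness u² = 1 − h² = 1 − 0.3490 = 0.6510

0.651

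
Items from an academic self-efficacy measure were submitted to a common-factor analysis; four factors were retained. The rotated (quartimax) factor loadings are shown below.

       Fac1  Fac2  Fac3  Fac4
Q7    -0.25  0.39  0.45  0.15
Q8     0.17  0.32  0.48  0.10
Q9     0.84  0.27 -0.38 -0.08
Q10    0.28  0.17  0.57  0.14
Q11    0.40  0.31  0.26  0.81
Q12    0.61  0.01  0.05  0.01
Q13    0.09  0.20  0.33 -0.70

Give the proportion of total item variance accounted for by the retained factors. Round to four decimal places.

0.5991

SS loadings by factor: 1.4156, 0.4925, 1.0812, 1.2047; total = 4.1940.
Total variance with 7 standardized items is 7, so the solution explains 4.1940/7 = 0.5991.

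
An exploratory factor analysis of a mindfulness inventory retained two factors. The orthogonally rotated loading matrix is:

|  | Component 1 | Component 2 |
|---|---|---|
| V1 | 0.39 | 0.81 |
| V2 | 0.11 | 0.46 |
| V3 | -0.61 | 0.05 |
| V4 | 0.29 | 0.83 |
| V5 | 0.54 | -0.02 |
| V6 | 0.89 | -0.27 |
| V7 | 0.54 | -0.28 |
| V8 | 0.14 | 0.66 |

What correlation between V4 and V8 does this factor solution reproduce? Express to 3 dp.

r̂ = Σ λ_i·λ_j across factors = (0.29)(0.14) + (0.83)(0.66)
  = +0.0406 +0.5478 = 0.5884

0.588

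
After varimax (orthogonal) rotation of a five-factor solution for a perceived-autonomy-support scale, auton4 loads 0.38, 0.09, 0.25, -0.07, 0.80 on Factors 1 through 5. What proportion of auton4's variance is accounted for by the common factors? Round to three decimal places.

0.860

h² = 0.38² + 0.09² + 0.25² + (-0.07)² + 0.80² = 0.1444 + 0.0081 + 0.0625 + 0.0049 + 0.6400 = 0.8599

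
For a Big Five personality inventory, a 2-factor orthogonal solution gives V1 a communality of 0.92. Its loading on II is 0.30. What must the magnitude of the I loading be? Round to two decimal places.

0.91

Under orthogonal rotation h² = Σλ², so λ_I² = h² − (0.0900) = 0.92 − 0.0900 = 0.8300.
|λ| = √0.8300 = 0.9110.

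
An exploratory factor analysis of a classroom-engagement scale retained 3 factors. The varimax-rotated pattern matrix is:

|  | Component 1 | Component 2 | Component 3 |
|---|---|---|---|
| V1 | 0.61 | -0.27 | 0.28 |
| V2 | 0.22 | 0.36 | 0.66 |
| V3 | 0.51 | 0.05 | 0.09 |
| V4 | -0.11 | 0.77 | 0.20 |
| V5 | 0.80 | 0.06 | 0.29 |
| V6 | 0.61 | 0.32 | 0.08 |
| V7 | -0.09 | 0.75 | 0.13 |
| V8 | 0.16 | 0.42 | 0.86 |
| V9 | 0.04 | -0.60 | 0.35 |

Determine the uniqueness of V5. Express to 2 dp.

0.27

h² = 0.80² + 0.06² + 0.29² = 0.6400 + 0.0036 + 0.0841 = 0.7277
Uniqueness u² = 1 − h² = 1 − 0.7277 = 0.2723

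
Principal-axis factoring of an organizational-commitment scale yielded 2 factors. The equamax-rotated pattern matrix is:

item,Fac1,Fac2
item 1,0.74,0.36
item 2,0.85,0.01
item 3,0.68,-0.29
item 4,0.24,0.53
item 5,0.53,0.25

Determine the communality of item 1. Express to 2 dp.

0.68

h² = 0.74² + 0.36² = 0.5476 + 0.1296 = 0.6772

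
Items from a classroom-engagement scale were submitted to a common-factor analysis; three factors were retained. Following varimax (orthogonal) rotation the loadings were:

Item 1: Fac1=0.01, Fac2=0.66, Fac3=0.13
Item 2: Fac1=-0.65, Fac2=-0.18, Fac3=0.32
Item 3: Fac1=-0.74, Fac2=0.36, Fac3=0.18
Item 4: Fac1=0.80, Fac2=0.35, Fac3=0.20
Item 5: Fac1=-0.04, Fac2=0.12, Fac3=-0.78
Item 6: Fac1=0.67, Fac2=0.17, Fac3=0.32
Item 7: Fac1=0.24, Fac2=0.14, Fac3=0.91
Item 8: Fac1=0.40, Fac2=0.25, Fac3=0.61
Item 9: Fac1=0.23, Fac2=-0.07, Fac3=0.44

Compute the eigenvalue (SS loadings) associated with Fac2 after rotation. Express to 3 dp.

0.850

SS loadings for Fac2 = 0.66² + (-0.18)² + 0.36² + 0.35² + 0.12² + 0.17² + 0.14² + 0.25² + (-0.07)² = 0.4356 + 0.0324 + 0.1296 + 0.1225 + 0.0144 + 0.0289 + 0.0196 + 0.0625 + 0.0049 = 0.8504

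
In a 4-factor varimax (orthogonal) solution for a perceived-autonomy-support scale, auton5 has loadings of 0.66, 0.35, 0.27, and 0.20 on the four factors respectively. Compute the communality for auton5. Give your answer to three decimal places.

0.671

h² = 0.66² + 0.35² + 0.27² + 0.20² = 0.4356 + 0.1225 + 0.0729 + 0.0400 = 0.6710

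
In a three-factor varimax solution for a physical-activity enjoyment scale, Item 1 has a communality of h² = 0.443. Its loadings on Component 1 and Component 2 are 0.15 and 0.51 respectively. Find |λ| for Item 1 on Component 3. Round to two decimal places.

0.40

Under orthogonal rotation h² = Σλ², so λ_Component 3² = h² − (0.2826) = 0.443 − 0.2826 = 0.1604.
|λ| = √0.1604 = 0.4005.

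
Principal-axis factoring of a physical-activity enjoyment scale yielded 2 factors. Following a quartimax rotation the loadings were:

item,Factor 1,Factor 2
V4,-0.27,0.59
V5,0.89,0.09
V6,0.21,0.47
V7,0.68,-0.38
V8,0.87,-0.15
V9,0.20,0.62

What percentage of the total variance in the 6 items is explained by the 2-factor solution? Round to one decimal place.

SS loadings by factor: 2.1684, 1.1284; total = 3.2968.
Total variance with 6 standardized items is 6, so the solution explains 3.2968/6 = 0.5495 = 54.95%.

54.9%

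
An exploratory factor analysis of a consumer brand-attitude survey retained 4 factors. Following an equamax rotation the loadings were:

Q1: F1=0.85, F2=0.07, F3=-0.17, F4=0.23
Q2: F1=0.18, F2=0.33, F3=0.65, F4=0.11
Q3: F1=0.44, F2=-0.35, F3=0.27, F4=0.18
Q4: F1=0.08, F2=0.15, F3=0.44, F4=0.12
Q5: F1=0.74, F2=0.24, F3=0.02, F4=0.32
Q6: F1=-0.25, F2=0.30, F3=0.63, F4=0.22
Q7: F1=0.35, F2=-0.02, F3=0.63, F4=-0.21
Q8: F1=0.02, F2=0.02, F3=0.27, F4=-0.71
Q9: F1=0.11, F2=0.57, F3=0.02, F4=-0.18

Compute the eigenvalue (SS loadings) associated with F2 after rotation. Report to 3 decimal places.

SS loadings for F2 = 0.07² + 0.33² + (-0.35)² + 0.15² + 0.24² + 0.30² + (-0.02)² + 0.02² + 0.57² = 0.0049 + 0.1089 + 0.1225 + 0.0225 + 0.0576 + 0.0900 + 0.0004 + 0.0004 + 0.3249 = 0.7321

0.732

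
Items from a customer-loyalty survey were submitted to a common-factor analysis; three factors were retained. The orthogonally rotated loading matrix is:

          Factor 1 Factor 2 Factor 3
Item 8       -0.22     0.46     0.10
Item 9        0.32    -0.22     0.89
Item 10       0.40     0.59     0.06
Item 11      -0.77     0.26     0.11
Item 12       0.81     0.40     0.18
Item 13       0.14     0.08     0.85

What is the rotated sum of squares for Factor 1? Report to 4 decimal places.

1.5794

SS loadings for Factor 1 = (-0.22)² + 0.32² + 0.40² + (-0.77)² + 0.81² + 0.14² = 0.0484 + 0.1024 + 0.1600 + 0.5929 + 0.6561 + 0.0196 = 1.5794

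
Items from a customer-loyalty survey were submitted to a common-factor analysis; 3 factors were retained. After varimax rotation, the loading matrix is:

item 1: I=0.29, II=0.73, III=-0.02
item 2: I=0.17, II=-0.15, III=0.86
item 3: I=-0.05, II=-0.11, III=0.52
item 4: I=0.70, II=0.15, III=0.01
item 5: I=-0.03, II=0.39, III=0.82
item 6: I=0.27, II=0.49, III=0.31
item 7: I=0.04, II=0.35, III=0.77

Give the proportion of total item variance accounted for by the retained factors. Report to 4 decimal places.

Communalities: 0.6174, 0.7910, 0.2850, 0.5126, 0.8254, 0.4091, 0.7170; Σh² = 4.1575.
Total variance with 7 standardized items is 7, so the solution explains 4.1575/7 = 0.5939.

0.5939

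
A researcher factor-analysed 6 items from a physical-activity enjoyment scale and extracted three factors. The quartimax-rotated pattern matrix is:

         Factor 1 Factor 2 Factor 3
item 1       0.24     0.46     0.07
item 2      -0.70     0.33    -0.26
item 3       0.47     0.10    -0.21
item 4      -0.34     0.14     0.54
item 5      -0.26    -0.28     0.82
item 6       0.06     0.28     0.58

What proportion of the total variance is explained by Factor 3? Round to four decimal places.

0.2362

SS loadings for Factor 3 = 0.07² + (-0.26)² + (-0.21)² + 0.54² + 0.82² + 0.58² = 1.4170
Proportion of variance = 1.4170 / 6 = 0.2362.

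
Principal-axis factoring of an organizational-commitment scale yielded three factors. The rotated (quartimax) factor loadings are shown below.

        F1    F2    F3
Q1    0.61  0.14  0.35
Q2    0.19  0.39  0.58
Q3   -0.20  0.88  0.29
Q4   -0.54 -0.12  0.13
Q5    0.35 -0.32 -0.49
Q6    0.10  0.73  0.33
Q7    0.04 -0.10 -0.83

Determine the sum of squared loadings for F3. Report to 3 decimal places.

1.598

SS loadings for F3 = 0.35² + 0.58² + 0.29² + 0.13² + (-0.49)² + 0.33² + (-0.83)² = 0.1225 + 0.3364 + 0.0841 + 0.0169 + 0.2401 + 0.1089 + 0.6889 = 1.5978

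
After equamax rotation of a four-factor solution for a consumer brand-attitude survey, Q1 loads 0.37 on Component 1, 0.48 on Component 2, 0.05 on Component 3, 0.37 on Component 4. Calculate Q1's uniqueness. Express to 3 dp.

0.493

h² = 0.37² + 0.48² + 0.05² + 0.37² = 0.1369 + 0.2304 + 0.0025 + 0.1369 = 0.5067
Uniqueness u² = 1 − h² = 1 − 0.5067 = 0.4933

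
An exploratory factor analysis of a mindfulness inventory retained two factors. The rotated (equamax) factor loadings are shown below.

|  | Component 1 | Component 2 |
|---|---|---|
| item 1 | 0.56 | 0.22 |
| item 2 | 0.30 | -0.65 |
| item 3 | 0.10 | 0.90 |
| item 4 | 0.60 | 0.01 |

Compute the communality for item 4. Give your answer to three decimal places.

h² = 0.60² + 0.01² = 0.3600 + 0.0001 = 0.3601

0.360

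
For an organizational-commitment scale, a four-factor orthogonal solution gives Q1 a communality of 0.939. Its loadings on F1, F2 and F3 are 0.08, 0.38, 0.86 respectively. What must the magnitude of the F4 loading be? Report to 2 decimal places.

Under orthogonal rotation h² = Σλ², so λ_F4² = h² − (0.8904) = 0.939 − 0.8904 = 0.0486.
|λ| = √0.0486 = 0.2205.

0.22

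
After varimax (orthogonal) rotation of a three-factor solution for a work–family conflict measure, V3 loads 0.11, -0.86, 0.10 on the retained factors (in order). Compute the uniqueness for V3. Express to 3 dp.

h² = 0.11² + (-0.86)² + 0.10² = 0.0121 + 0.7396 + 0.0100 = 0.7617
Uniqueness u² = 1 − h² = 1 − 0.7617 = 0.2383

0.238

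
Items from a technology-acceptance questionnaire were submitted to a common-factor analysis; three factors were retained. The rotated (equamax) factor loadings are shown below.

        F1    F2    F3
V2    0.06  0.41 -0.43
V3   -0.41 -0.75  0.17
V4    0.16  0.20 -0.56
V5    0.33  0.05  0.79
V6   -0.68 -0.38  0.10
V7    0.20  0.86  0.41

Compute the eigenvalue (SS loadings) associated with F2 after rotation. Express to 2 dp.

1.66

SS loadings for F2 = 0.41² + (-0.75)² + 0.20² + 0.05² + (-0.38)² + 0.86² = 0.1681 + 0.5625 + 0.0400 + 0.0025 + 0.1444 + 0.7396 = 1.6571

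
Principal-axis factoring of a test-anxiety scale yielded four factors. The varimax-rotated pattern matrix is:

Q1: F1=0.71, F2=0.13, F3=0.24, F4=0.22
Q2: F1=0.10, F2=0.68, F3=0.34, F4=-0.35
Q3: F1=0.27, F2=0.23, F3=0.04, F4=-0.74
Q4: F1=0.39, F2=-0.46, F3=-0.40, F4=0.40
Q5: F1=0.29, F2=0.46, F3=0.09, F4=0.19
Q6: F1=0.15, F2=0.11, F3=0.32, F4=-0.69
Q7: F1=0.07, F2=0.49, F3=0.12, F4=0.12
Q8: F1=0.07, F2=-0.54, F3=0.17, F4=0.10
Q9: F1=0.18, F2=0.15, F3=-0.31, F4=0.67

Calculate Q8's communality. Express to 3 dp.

h² = 0.07² + (-0.54)² + 0.17² + 0.10² = 0.0049 + 0.2916 + 0.0289 + 0.0100 = 0.3354

0.335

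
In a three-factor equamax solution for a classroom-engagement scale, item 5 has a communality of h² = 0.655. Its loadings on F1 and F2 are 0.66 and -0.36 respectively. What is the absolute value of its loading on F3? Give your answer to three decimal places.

0.300

Under orthogonal rotation h² = Σλ², so λ_F3² = h² − (0.5652) = 0.655 − 0.5652 = 0.0898.
|λ| = √0.0898 = 0.2997.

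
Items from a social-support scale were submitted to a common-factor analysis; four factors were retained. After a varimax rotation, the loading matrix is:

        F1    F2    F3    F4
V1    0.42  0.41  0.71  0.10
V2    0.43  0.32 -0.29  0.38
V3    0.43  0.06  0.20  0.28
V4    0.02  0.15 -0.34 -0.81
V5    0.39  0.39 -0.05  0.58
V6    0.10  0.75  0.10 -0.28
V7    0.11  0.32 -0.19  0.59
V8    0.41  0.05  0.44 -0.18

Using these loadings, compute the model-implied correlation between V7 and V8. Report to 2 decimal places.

r̂ = Σ λ_i·λ_j across factors = (0.11)(0.41) + (0.32)(0.05) + (-0.19)(0.44) + (0.59)(-0.18)
  = +0.0451 +0.0160 -0.0836 -0.1062 = -0.1287

-0.13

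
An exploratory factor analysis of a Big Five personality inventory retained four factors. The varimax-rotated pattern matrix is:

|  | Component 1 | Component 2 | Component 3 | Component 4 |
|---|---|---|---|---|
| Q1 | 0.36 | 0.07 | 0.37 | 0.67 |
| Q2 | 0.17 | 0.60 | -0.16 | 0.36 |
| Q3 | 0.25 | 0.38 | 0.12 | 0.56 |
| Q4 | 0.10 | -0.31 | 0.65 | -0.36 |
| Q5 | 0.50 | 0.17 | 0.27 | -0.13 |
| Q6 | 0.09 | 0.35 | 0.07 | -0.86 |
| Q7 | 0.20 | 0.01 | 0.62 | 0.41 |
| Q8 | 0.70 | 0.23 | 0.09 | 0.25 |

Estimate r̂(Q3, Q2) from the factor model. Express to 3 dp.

r̂ = Σ λ_i·λ_j across factors = (0.25)(0.17) + (0.38)(0.60) + (0.12)(-0.16) + (0.56)(0.36)
  = +0.0425 +0.2280 -0.0192 +0.2016 = 0.4529

0.453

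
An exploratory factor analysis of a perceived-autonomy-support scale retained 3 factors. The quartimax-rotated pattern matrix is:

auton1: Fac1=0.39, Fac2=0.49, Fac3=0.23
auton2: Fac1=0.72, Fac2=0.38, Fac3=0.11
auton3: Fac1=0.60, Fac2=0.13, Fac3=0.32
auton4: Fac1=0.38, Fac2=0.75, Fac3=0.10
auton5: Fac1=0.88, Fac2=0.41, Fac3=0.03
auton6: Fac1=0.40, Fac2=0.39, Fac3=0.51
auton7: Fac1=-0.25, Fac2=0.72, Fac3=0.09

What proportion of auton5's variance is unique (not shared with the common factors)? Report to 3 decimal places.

0.057

h² = 0.88² + 0.41² + 0.03² = 0.7744 + 0.1681 + 0.0009 = 0.9434
Uniqueness u² = 1 − h² = 1 − 0.9434 = 0.0566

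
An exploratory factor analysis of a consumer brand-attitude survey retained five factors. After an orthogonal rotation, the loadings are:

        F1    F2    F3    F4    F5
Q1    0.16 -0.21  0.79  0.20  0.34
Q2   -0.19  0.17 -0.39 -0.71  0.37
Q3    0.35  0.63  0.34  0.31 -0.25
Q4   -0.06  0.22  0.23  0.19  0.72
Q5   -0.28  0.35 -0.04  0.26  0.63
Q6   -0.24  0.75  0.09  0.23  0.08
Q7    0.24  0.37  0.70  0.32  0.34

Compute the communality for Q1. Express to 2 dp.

0.85

h² = 0.16² + (-0.21)² + 0.79² + 0.20² + 0.34² = 0.0256 + 0.0441 + 0.6241 + 0.0400 + 0.1156 = 0.8494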